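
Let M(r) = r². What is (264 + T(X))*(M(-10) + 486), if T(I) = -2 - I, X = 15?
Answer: 144742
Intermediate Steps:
(264 + T(X))*(M(-10) + 486) = (264 + (-2 - 1*15))*((-10)² + 486) = (264 + (-2 - 15))*(100 + 486) = (264 - 17)*586 = 247*586 = 144742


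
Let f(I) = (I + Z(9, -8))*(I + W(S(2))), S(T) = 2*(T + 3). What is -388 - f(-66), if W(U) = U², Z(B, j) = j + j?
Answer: 2400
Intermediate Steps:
Z(B, j) = 2*j
S(T) = 6 + 2*T (S(T) = 2*(3 + T) = 6 + 2*T)
f(I) = (-16 + I)*(100 + I) (f(I) = (I + 2*(-8))*(I + (6 + 2*2)²) = (I - 16)*(I + (6 + 4)²) = (-16 + I)*(I + 10²) = (-16 + I)*(I + 100) = (-16 + I)*(100 + I))
-388 - f(-66) = -388 - (-1600 + (-66)² + 84*(-66)) = -388 - (-1600 + 4356 - 5544) = -388 - 1*(-2788) = -388 + 2788 = 2400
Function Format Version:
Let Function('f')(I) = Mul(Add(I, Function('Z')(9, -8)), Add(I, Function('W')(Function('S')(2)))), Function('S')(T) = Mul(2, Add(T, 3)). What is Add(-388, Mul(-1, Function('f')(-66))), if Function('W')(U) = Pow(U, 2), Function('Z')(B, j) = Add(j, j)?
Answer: 2400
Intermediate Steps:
Function('Z')(B, j) = Mul(2, j)
Function('S')(T) = Add(6, Mul(2, T)) (Function('S')(T) = Mul(2, Add(3, T)) = Add(6, Mul(2, T)))
Function('f')(I) = Mul(Add(-16, I), Add(100, I)) (Function('f')(I) = Mul(Add(I, Mul(2, -8)), Add(I, Pow(Add(6, Mul(2, 2)), 2))) = Mul(Add(I, -16), Add(I, Pow(Add(6, 4), 2))) = Mul(Add(-16, I), Add(I, Pow(10, 2))) = Mul(Add(-16, I), Add(I, 100)) = Mul(Add(-16, I), Add(100, I)))
Add(-388, Mul(-1, Function('f')(-66))) = Add(-388, Mul(-1, Add(-1600, Pow(-66, 2), Mul(84, -66)))) = Add(-388, Mul(-1, Add(-1600, 4356, -5544))) = Add(-388, Mul(-1, -2788)) = Add(-388, 2788) = 2400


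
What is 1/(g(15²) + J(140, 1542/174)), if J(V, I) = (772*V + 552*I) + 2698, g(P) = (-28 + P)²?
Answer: 29/4479887 ≈ 6.4734e-6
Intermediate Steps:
J(V, I) = 2698 + 552*I + 772*V (J(V, I) = (552*I + 772*V) + 2698 = 2698 + 552*I + 772*V)
1/(g(15²) + J(140, 1542/174)) = 1/((-28 + 15²)² + (2698 + 552*(1542/174) + 772*140)) = 1/((-28 + 225)² + (2698 + 552*(1542*(1/174)) + 108080)) = 1/(197² + (2698 + 552*(257/29) + 108080)) = 1/(38809 + (2698 + 141864/29 + 108080)) = 1/(38809 + 3354426/29) = 1/(4479887/29) = 29/4479887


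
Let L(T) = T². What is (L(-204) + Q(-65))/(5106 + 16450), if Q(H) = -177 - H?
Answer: 10376/5389 ≈ 1.9254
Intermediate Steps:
(L(-204) + Q(-65))/(5106 + 16450) = ((-204)² + (-177 - 1*(-65)))/(5106 + 16450) = (41616 + (-177 + 65))/21556 = (41616 - 112)*(1/21556) = 41504*(1/21556) = 10376/5389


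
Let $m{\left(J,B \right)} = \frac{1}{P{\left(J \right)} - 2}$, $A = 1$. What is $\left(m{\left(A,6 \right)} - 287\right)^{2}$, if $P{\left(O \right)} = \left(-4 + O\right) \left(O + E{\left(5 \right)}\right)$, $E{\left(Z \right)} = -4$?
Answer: $\frac{4032064}{49} \approx 82287.0$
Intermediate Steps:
$P{\left(O \right)} = \left(-4 + O\right)^{2}$ ($P{\left(O \right)} = \left(-4 + O\right) \left(O - 4\right) = \left(-4 + O\right) \left(-4 + O\right) = \left(-4 + O\right)^{2}$)
$m{\left(J,B \right)} = \frac{1}{14 + J^{2} - 8 J}$ ($m{\left(J,B \right)} = \frac{1}{\left(16 + J^{2} - 8 J\right) - 2} = \frac{1}{14 + J^{2} - 8 J}$)
$\left(m{\left(A,6 \right)} - 287\right)^{2} = \left(\frac{1}{14 + 1^{2} - 8} - 287\right)^{2} = \left(\frac{1}{14 + 1 - 8} - 287\right)^{2} = \left(\frac{1}{7} - 287\right)^{2} = \left(- \frac{2008}{7}\right)^{2} = \frac{4032064}{49}$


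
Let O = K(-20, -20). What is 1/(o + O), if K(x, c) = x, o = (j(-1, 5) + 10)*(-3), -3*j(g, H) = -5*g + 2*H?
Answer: -1/35 ≈ -0.028571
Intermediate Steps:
j(g, H) = -2*H/3 + 5*g/3 (j(g, H) = -(-5*g + 2*H)/3 = -2*H/3 + 5*g/3)
o = -15 (o = ((-⅔*5 + (5/3)*(-1)) + 10)*(-3) = ((-10/3 - 5/3) + 10)*(-3) = (-5 + 10)*(-3) = 5*(-3) = -15)
O = -20
1/(o + O) = 1/(-15 - 20) = 1/(-35) = -1/35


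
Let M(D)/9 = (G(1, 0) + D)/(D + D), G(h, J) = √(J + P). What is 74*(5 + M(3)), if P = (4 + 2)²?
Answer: 1369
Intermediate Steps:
P = 36 (P = 6² = 36)
G(h, J) = √(36 + J) (G(h, J) = √(J + 36) = √(36 + J))
M(D) = 9*(6 + D)/(2*D) (M(D) = 9*((√(36 + 0) + D)/(D + D)) = 9*((√36 + D)/((2*D))) = 9*((6 + D)*(1/(2*D))) = 9*((6 + D)/(2*D)) = 9*(6 + D)/(2*D))
74*(5 + M(3)) = 74*(5 + (9/2 + 27/3)) = 74*(5 + (9/2 + 27*(⅓))) = 74*(5 + (9/2 + 9)) = 74*(5 + 27/2) = 74*(37/2) = 1369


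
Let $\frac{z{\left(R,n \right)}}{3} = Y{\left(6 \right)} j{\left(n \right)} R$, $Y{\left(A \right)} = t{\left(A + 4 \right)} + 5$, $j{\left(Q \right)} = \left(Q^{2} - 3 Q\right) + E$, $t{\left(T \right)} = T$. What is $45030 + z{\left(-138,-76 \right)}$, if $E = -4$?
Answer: $-37214970$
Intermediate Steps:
$j{\left(Q \right)} = -4 + Q^{2} - 3 Q$ ($j{\left(Q \right)} = \left(Q^{2} - 3 Q\right) - 4 = -4 + Q^{2} - 3 Q$)
$Y{\left(A \right)} = 9 + A$ ($Y{\left(A \right)} = \left(A + 4\right) + 5 = \left(4 + A\right) + 5 = 9 + A$)
$z{\left(R,n \right)} = 3 R \left(-60 - 45 n + 15 n^{2}\right)$ ($z{\left(R,n \right)} = 3 \left(9 + 6\right) \left(-4 + n^{2} - 3 n\right) R = 3 \cdot 15 \left(-4 + n^{2} - 3 n\right) R = 3 \left(-60 - 45 n + 15 n^{2}\right) R = 3 R \left(-60 - 45 n + 15 n^{2}\right)$)
$45030 + z{\left(-138,-76 \right)} = 45030 + 45 \left(-138\right) \left(-4 + \left(-76\right)^{2} - -228\right) = 45030 + 45 \left(-138\right) \left(-4 + 5776 + 228\right) = 45030 + 45 \left(-138\right) 6000 = 45030 - 37260000 = -37214970$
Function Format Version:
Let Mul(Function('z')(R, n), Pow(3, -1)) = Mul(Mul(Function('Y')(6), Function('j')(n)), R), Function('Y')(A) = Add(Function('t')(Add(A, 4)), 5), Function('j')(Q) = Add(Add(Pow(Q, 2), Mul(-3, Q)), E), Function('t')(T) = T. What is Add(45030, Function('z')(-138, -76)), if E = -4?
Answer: -37214970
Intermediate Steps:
Function('j')(Q) = Add(-4, Pow(Q, 2), Mul(-3, Q)) (Function('j')(Q) = Add(Add(Pow(Q, 2), Mul(-3, Q)), -4) = Add(-4, Pow(Q, 2), Mul(-3, Q)))
Function('Y')(A) = Add(9, A) (Function('Y')(A) = Add(Add(A, 4), 5) = Add(Add(4, A), 5) = Add(9, A))
Function('z')(R, n) = Mul(3, R, Add(-60, Mul(-45, n), Mul(15, Pow(n, 2)))) (Function('z')(R, n) = Mul(3, Mul(Mul(Add(9, 6), Add(-4, Pow(n, 2), Mul(-3, n))), R)) = Mul(3, Mul(Mul(15, Add(-4, Pow(n, 2), Mul(-3, n))), R)) = Mul(3, Mul(Add(-60, Mul(-45, n), Mul(15, Pow(n, 2))), R)) = Mul(3, Mul(R, Add(-60, Mul(-45, n), Mul(15, Pow(n, 2))))) = Mul(3, R, Add(-60, Mul(-45, n), Mul(15, Pow(n, 2)))))
Add(45030, Function('z')(-138, -76)) = Add(45030, Mul(45, -138, Add(-4, Pow(-76, 2), Mul(-3, -76)))) = Add(45030, Mul(45, -138, Add(-4, 5776, 228))) = Add(45030, Mul(45, -138, 6000)) = Add(45030, -37260000) = -37214970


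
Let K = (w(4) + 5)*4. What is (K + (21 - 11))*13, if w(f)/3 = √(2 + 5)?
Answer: 390 + 156*√7 ≈ 802.74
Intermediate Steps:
w(f) = 3*√7 (w(f) = 3*√(2 + 5) = 3*√7)
K = 20 + 12*√7 (K = (3*√7 + 5)*4 = (5 + 3*√7)*4 = 20 + 12*√7 ≈ 51.749)
(K + (21 - 11))*13 = ((20 + 12*√7) + (21 - 11))*13 = ((20 + 12*√7) + 10)*13 = (30 + 12*√7)*13 = 390 + 156*√7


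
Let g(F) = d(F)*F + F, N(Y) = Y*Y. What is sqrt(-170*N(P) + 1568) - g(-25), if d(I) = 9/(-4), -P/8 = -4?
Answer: -125/4 + 12*I*sqrt(1198) ≈ -31.25 + 415.35*I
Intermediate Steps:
P = 32 (P = -8*(-4) = 32)
N(Y) = Y**2
d(I) = -9/4 (d(I) = 9*(-1/4) = -9/4)
g(F) = -5*F/4 (g(F) = -9*F/4 + F = -5*F/4)
sqrt(-170*N(P) + 1568) - g(-25) = sqrt(-170*32**2 + 1568) - (-5)*(-25)/4 = sqrt(-170*1024 + 1568) - 1*125/4 = sqrt(-174080 + 1568) - 125/4 = sqrt(-172512) - 125/4 = 12*I*sqrt(1198) - 125/4 = -125/4 + 12*I*sqrt(1198)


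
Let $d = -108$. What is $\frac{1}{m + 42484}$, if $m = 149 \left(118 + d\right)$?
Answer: $\frac{1}{43974} \approx 2.2741 \cdot 10^{-5}$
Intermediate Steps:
$m = 1490$ ($m = 149 \left(118 - 108\right) = 149 \cdot 10 = 1490$)
$\frac{1}{m + 42484} = \frac{1}{1490 + 42484} = \frac{1}{43974}$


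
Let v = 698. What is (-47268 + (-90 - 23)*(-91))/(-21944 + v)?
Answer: 36985/21246 ≈ 1.7408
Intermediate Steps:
(-47268 + (-90 - 23)*(-91))/(-21944 + v) = (-47268 + (-90 - 23)*(-91))/(-21944 + 698) = (-47268 - 113*(-91))/(-21246) = (-47268 + 10283)*(-1/21246) = -36985*(-1/21246) = 36985/21246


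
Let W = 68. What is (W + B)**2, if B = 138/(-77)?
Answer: 25989604/5929 ≈ 4383.5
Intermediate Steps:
B = -138/77 (B = 138*(-1/77) = -138/77 ≈ -1.7922)
(W + B)**2 = (68 - 138/77)**2 = (5098/77)**2 = 25989604/5929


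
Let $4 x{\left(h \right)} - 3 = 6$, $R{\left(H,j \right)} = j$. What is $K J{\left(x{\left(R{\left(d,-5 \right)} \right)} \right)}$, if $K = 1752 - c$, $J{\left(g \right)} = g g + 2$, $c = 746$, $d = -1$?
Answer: $\frac{56839}{8} \approx 7104.9$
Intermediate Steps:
$x{\left(h \right)} = \frac{9}{4}$ ($x{\left(h \right)} = \frac{3}{4} + \frac{1}{4} \cdot 6 = \frac{3}{4} + \frac{3}{2} = \frac{9}{4}$)
$J{\left(g \right)} = 2 + g^{2}$ ($J{\left(g \right)} = g^{2} + 2 = 2 + g^{2}$)
$K = 1006$ ($K = 1752 - 746 = 1006$)
$K J{\left(x{\left(R{\left(d,-5 \right)} \right)} \right)} = 1006 \left(2 + \left(\frac{9}{4}\right)^{2}\right) = 1006 \left(2 + \frac{81}{16}\right) = 1006 \cdot \frac{113}{16} = \frac{56839}{8}$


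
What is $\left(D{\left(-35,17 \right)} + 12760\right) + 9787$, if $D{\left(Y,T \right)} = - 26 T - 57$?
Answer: $22048$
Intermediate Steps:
$D{\left(Y,T \right)} = -57 - 26 T$
$\left(D{\left(-35,17 \right)} + 12760\right) + 9787 = \left(\left(-57 - 442\right) + 12760\right) + 9787 = \left(-499 + 12760\right) + 9787 = 12261 + 9787 = 22048$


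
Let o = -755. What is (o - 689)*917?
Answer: -1324148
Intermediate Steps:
(o - 689)*917 = (-755 - 689)*917 = -1444*917 = -1324148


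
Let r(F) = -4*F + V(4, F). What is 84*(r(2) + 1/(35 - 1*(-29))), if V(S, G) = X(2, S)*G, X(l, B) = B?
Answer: 21/16 ≈ 1.3125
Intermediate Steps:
V(S, G) = G*S (V(S, G) = S*G = G*S)
r(F) = 0 (r(F) = -4*F + F*4 = -4*F + 4*F = 0)
84*(r(2) + 1/(35 - 1*(-29))) = 84*(0 + 1/(35 - 1*(-29))) = 84*(0 + 1/(35 + 29)) = 84*(0 + 1/64) = 84*(1/64) = 21/16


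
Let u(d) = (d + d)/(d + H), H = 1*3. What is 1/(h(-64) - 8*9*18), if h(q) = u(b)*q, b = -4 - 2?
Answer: -1/1552 ≈ -0.00064433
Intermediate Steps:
b = -6
H = 3
u(d) = 2*d/(3 + d) (u(d) = (d + d)/(d + 3) = (2*d)/(3 + d) = 2*d/(3 + d))
h(q) = 4*q (h(q) = (2*(-6)/(3 - 6))*q = (2*(-6)/(-3))*q = (2*(-6)*(-⅓))*q = 4*q)
1/(h(-64) - 8*9*18) = 1/(4*(-64) - 8*9*18) = 1/(-256 - 72*18) = 1/(-256 - 1296) = 1/(-1552) = -1/1552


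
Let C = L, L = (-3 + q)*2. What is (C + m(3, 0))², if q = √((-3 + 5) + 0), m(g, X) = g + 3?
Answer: 8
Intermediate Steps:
m(g, X) = 3 + g
q = √2 (q = √(2 + 0) = √2 ≈ 1.4142)
L = -6 + 2*√2 (L = (-3 + √2)*2 = -6 + 2*√2 ≈ -3.1716)
C = -6 + 2*√2 ≈ -3.1716
(C + m(3, 0))² = ((-6 + 2*√2) + (3 + 3))² = ((-6 + 2*√2) + 6)² = (2*√2)² = 8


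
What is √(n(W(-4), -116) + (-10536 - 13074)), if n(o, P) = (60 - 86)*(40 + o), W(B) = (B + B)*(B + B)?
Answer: I*√26314 ≈ 162.22*I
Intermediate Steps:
W(B) = 4*B² (W(B) = (2*B)*(2*B) = 4*B²)
n(o, P) = -1040 - 26*o (n(o, P) = -26*(40 + o) = -1040 - 26*o)
√(n(W(-4), -116) + (-10536 - 13074)) = √((-1040 - 104*(-4)²) + (-10536 - 13074)) = √((-1040 - 104*16) - 23610) = √((-1040 - 26*64) - 23610) = √((-1040 - 1664) - 23610) = √(-2704 - 23610) = √(-26314) = I*√26314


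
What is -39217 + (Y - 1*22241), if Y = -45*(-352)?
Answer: -45618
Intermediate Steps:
Y = 15840
-39217 + (Y - 1*22241) = -39217 + (15840 - 1*22241) = -39217 + (15840 - 22241) = -39217 - 6401 = -45618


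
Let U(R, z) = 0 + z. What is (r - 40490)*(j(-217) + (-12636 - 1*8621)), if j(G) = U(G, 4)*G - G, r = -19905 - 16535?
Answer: 1685382440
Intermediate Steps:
U(R, z) = z
r = -36440
j(G) = 3*G (j(G) = 4*G - G = 3*G)
(r - 40490)*(j(-217) + (-12636 - 1*8621)) = (-36440 - 40490)*(3*(-217) + (-12636 - 1*8621)) = -76930*(-651 + (-12636 - 8621)) = -76930*(-651 - 21257) = -76930*(-21908) = 1685382440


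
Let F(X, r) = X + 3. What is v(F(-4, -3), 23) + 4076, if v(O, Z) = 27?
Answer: 4103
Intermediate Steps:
F(X, r) = 3 + X
v(F(-4, -3), 23) + 4076 = 27 + 4076 = 4103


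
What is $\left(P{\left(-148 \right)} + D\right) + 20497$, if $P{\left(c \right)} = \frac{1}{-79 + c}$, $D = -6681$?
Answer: $\frac{3136231}{227} \approx 13816.0$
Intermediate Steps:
$\left(P{\left(-148 \right)} + D\right) + 20497 = \left(\frac{1}{-79 - 148} - 6681\right) + 20497 = \left(\frac{1}{-227} - 6681\right) + 20497 = \left(- \frac{1}{227} - 6681\right) + 20497 = - \frac{1516588}{227} + 20497 = \frac{3136231}{227}$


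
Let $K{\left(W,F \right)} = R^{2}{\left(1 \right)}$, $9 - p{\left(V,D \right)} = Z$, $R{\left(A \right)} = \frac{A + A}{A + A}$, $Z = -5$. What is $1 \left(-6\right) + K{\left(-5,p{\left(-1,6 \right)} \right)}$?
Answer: $-5$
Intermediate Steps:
$R{\left(A \right)} = 1$ ($R{\left(A \right)} = \frac{2 A}{2 A} = 2 A \frac{1}{2 A} = 1$)
$p{\left(V,D \right)} = 14$ ($p{\left(V,D \right)} = 9 - -5 = 9 + 5 = 14$)
$K{\left(W,F \right)} = 1$ ($K{\left(W,F \right)} = 1^{2} = 1$)
$1 \left(-6\right) + K{\left(-5,p{\left(-1,6 \right)} \right)} = 1 \left(-6\right) + 1 = -6 + 1 = -5$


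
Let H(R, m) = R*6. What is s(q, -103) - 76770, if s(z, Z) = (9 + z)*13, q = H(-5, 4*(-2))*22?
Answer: -85233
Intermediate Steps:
H(R, m) = 6*R
q = -660 (q = (6*(-5))*22 = -30*22 = -660)
s(z, Z) = 117 + 13*z
s(q, -103) - 76770 = (117 + 13*(-660)) - 76770 = (117 - 8580) - 76770 = -8463 - 76770 = -85233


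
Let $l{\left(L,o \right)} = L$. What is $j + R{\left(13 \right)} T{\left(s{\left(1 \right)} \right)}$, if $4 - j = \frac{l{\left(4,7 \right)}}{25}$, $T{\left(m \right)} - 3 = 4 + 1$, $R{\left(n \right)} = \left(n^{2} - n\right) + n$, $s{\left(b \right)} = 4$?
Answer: $\frac{33896}{25} \approx 1355.8$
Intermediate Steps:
$R{\left(n \right)} = n^{2}$
$T{\left(m \right)} = 8$ ($T{\left(m \right)} = 3 + \left(4 + 1\right) = 3 + 5 = 8$)
$j = \frac{96}{25}$ ($j = 4 - \frac{4}{25} = \frac{96}{25} \approx 3.84$)
$j + R{\left(13 \right)} T{\left(s{\left(1 \right)} \right)} = \frac{96}{25} + 13^{2} \cdot 8 = \frac{96}{25} + 169 \cdot 8 = \frac{96}{25} + 1352 = \frac{33896}{25}$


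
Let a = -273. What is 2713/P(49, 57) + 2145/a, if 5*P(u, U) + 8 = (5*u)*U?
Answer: -672680/97699 ≈ -6.8852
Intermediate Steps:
P(u, U) = -8/5 + U*u (P(u, U) = -8/5 + ((5*u)*U)/5 = -8/5 + (5*U*u)/5 = -8/5 + U*u)
2713/P(49, 57) + 2145/a = 2713/(-8/5 + 57*49) + 2145/(-273) = 2713/(-8/5 + 2793) + 2145*(-1/273) = 2713/(13957/5) - 55/7 = 2713*(5/13957) - 55/7 = 13565/13957 - 55/7 = -672680/97699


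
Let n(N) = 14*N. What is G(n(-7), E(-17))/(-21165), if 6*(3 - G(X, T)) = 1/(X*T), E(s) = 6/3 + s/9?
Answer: -197/1382780 ≈ -0.00014247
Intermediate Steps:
E(s) = 2 + s/9 (E(s) = 6*(⅓) + s*(⅑) = 2 + s/9)
G(X, T) = 3 - 1/(6*T*X) (G(X, T) = 3 - 1/(T*X)/6 = 3 - 1/(6*T*X))
G(n(-7), E(-17))/(-21165) = (3 - 1/(6*(2 + (⅑)*(-17))*(14*(-7))))/(-21165) = (3 - ⅙/((2 - 17/9)*(-98)))*(-1/21165) = (3 - ⅙*(-1/98)/⅑)*(-1/21165) = (3 - ⅙*9*(-1/98))*(-1/21165) = (3 + 3/196)*(-1/21165) = (591/196)*(-1/21165) = -197/1382780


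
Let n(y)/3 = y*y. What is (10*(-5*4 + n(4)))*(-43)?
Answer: -12040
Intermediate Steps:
n(y) = 3*y**2 (n(y) = 3*(y*y) = 3*y**2)
(10*(-5*4 + n(4)))*(-43) = (10*(-5*4 + 3*4**2))*(-43) = (10*(-20 + 3*16))*(-43) = (10*(-20 + 48))*(-43) = (10*28)*(-43) = 280*(-43) = -12040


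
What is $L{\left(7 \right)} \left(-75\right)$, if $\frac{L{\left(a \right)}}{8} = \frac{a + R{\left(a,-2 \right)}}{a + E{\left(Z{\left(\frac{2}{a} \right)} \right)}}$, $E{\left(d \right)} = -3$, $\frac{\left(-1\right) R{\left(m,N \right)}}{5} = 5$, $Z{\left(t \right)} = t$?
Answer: $2700$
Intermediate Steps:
$R{\left(m,N \right)} = -25$ ($R{\left(m,N \right)} = \left(-5\right) 5 = -25$)
$L{\left(a \right)} = \frac{8 \left(-25 + a\right)}{-3 + a}$ ($L{\left(a \right)} = 8 \frac{a - 25}{a - 3} = 8 \frac{-25 + a}{-3 + a} = \frac{8 \left(-25 + a\right)}{-3 + a}$)
$L{\left(7 \right)} \left(-75\right) = \frac{8 \left(-25 + 7\right)}{-3 + 7} \left(-75\right) = 8 \cdot \frac{1}{4} \left(-18\right) \left(-75\right) = \left(-36\right) \left(-75\right) = 2700$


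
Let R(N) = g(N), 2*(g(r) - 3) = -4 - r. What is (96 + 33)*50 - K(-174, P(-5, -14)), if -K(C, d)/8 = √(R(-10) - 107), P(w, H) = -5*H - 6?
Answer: 6450 + 8*I*√101 ≈ 6450.0 + 80.399*I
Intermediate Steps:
g(r) = 1 - r/2 (g(r) = 3 + (-4 - r)/2 = 3 + (-2 - r/2) = 1 - r/2)
R(N) = 1 - N/2
P(w, H) = -6 - 5*H
K(C, d) = -8*I*√101 (K(C, d) = -8*√((1 - ½*(-10)) - 107) = -8*√((1 + 5) - 107) = -8*√(6 - 107) = -8*I*√101)
(96 + 33)*50 - K(-174, P(-5, -14)) = (96 + 33)*50 - (-8)*I*√101 = 129*50 + 8*I*√101 = 6450 + 8*I*√101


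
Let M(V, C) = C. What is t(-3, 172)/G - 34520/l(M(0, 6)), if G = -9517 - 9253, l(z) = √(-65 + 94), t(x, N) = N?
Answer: -86/9385 - 34520*√29/29 ≈ -6410.2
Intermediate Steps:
l(z) = √29
G = -18770
t(-3, 172)/G - 34520/l(M(0, 6)) = 172/(-18770) - 34520*√29/29 = 172*(-1/18770) - 34520*√29/29 = -86/9385 - 34520*√29/29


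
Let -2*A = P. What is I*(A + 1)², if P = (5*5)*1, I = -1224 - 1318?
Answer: -672359/2 ≈ -3.3618e+5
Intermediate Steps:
I = -2542
P = 25 (P = 25*1 = 25)
A = -25/2 (A = -½*25 = -25/2 ≈ -12.500)
I*(A + 1)² = -2542*(-25/2 + 1)² = -2542*(-23/2)² = -2542*529/4 = -672359/2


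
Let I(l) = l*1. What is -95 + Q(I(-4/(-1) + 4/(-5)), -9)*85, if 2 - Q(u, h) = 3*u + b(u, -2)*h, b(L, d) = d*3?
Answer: -5331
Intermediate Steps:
b(L, d) = 3*d
I(l) = l
Q(u, h) = 2 - 3*u + 6*h (Q(u, h) = 2 - (3*u + (3*(-2))*h) = 2 - (3*u - 6*h) = 2 - (-6*h + 3*u) = 2 + (-3*u + 6*h) = 2 - 3*u + 6*h)
-95 + Q(I(-4/(-1) + 4/(-5)), -9)*85 = -95 + (2 - 3*(-4/(-1) + 4/(-5)) + 6*(-9))*85 = -95 + (2 - 3*(-4*(-1) + 4*(-1/5)) - 54)*85 = -95 + (2 - 3*(4 - 4/5) - 54)*85 = -95 + (2 - 3*16/5 - 54)*85 = -95 + (2 - 48/5 - 54)*85 = -95 - 308/5*85 = -95 - 5236 = -5331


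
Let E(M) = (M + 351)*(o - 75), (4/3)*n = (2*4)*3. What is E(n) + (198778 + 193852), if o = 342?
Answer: 491153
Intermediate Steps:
n = 18 (n = 3*((2*4)*3)/4 = 3*(8*3)/4 = (¾)*24 = 18)
E(M) = 93717 + 267*M (E(M) = (M + 351)*(342 - 75) = (351 + M)*267 = 93717 + 267*M)
E(n) + (198778 + 193852) = (93717 + 267*18) + (198778 + 193852) = (93717 + 4806) + 392630 = 98523 + 392630 = 491153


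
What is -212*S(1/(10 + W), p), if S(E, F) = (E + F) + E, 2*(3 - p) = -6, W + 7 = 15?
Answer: -11660/9 ≈ -1295.6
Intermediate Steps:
W = 8 (W = -7 + 15 = 8)
p = 6 (p = 3 - ½*(-6) = 3 + 3 = 6)
S(E, F) = F + 2*E
-212*S(1/(10 + W), p) = -212*(6 + 2/(10 + 8)) = -212*(6 + 2/18) = -212*(6 + 2*(1/18)) = -212*(6 + ⅑) = -212*55/9 = -11660/9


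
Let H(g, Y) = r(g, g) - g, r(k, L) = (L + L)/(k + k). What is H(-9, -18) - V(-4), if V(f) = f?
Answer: 14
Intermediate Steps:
r(k, L) = L/k (r(k, L) = (2*L)/((2*k)) = (2*L)*(1/(2*k)) = L/k)
H(g, Y) = 1 - g (H(g, Y) = g/g - g = 1 - g)
H(-9, -18) - V(-4) = (1 - 1*(-9)) - 1*(-4) = (1 + 9) + 4 = 10 + 4 = 14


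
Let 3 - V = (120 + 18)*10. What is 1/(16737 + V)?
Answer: 1/15360 ≈ 6.5104e-5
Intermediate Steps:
V = -1377 (V = 3 - (120 + 18)*10 = 3 - 138*10 = 3 - 1*1380 = 3 - 1380 = -1377)
1/(16737 + V) = 1/(16737 - 1377) = 1/15360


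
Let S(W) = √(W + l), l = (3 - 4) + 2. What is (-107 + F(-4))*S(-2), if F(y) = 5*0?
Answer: -107*I ≈ -107.0*I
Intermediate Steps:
F(y) = 0
l = 1 (l = -1 + 2 = 1)
S(W) = √(1 + W) (S(W) = √(W + 1) = √(1 + W))
(-107 + F(-4))*S(-2) = (-107 + 0)*√(1 - 2) = -107*I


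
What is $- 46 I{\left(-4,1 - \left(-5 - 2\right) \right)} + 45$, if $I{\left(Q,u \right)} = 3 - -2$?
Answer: $-185$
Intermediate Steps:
$I{\left(Q,u \right)} = 5$ ($I{\left(Q,u \right)} = 3 + 2 = 5$)
$- 46 I{\left(-4,1 - \left(-5 - 2\right) \right)} + 45 = \left(-46\right) 5 + 45 = -230 + 45 = -185$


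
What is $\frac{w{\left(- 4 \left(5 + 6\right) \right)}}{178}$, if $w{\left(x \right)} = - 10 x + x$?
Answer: $\frac{198}{89} \approx 2.2247$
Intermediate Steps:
$w{\left(x \right)} = - 9 x$
$\frac{w{\left(- 4 \left(5 + 6\right) \right)}}{178} = \frac{\left(-9\right) \left(- 4 \left(5 + 6\right)\right)}{178} = \frac{\left(-9\right) \left(\left(-4\right) 11\right)}{178} = \frac{\left(-9\right) \left(-44\right)}{178} = \frac{1}{178} \cdot 396 = \frac{198}{89}$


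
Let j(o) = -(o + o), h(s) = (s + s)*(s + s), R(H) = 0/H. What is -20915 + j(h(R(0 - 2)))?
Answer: -20915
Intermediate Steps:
R(H) = 0
h(s) = 4*s² (h(s) = (2*s)*(2*s) = 4*s²)
j(o) = -2*o
-20915 + j(h(R(0 - 2))) = -20915 - 8*0² = -20915 - 8*0 = -20915 - 2*0 = -20915 + 0 = -20915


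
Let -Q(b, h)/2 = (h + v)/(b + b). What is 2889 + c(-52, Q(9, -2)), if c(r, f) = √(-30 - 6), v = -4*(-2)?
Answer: 2889 + 6*I ≈ 2889.0 + 6.0*I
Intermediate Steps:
v = 8
Q(b, h) = -(8 + h)/b (Q(b, h) = -2*(h + 8)/(b + b) = -2*(8 + h)/(2*b) = -2*(8 + h)*1/(2*b) = -(8 + h)/b)
c(r, f) = 6*I (c(r, f) = √(-36) = 6*I)
2889 + c(-52, Q(9, -2)) = 2889 + 6*I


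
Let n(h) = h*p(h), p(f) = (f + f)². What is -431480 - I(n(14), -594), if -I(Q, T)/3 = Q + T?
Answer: -400334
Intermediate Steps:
p(f) = 4*f² (p(f) = (2*f)² = 4*f²)
n(h) = 4*h³ (n(h) = h*(4*h²) = 4*h³)
I(Q, T) = -3*Q - 3*T (I(Q, T) = -3*(Q + T) = -3*Q - 3*T)
-431480 - I(n(14), -594) = -431480 - (-12*14³ - 3*(-594)) = -431480 - (-12*2744 + 1782) = -431480 - (-3*10976 + 1782) = -431480 - (-32928 + 1782) = -431480 - 1*(-31146) = -431480 + 31146 = -400334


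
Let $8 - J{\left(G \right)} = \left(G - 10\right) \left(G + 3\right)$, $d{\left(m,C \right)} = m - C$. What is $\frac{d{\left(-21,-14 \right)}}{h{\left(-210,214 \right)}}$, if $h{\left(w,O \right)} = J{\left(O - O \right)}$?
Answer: $- \frac{7}{38} \approx -0.18421$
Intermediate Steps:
$J{\left(G \right)} = 8 - \left(-10 + G\right) \left(3 + G\right)$ ($J{\left(G \right)} = 8 - \left(G - 10\right) \left(G + 3\right) = 8 - \left(-10 + G\right) \left(3 + G\right)$)
$h{\left(w,O \right)} = 38$ ($h{\left(w,O \right)} = 38 - \left(O - O\right)^{2} + 7 \left(O - O\right) = 38 - 0^{2} + 7 \cdot 0 = 38 - 0 + 0 = 38 + 0 + 0 = 38$)
$\frac{d{\left(-21,-14 \right)}}{h{\left(-210,214 \right)}} = \frac{-21 - -14}{38} = \left(-21 + 14\right) \frac{1}{38} = \left(-7\right) \frac{1}{38} = - \frac{7}{38}$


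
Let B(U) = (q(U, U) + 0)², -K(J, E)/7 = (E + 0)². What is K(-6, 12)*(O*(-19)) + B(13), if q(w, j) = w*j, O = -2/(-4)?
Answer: 38137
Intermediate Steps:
O = ½ (O = -2*(-¼) = ½ ≈ 0.50000)
K(J, E) = -7*E² (K(J, E) = -7*(E + 0)² = -7*E²)
q(w, j) = j*w
B(U) = U⁴ (B(U) = (U*U + 0)² = (U² + 0)² = (U²)² = U⁴)
K(-6, 12)*(O*(-19)) + B(13) = (-7*12²)*((½)*(-19)) + 13⁴ = -7*144*(-19/2) + 28561 = -1008*(-19/2) + 28561 = 9576 + 28561 = 38137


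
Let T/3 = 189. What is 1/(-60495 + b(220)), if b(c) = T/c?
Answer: -220/13308333 ≈ -1.6531e-5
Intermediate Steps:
T = 567 (T = 3*189 = 567)
b(c) = 567/c
1/(-60495 + b(220)) = 1/(-60495 + 567/220) = 1/(-13308333/220) = -220/13308333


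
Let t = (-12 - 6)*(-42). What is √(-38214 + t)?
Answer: 3*I*√4162 ≈ 193.54*I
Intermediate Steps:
t = 756 (t = -18*(-42) = 756)
√(-38214 + t) = √(-38214 + 756) = √(-37458) = 3*I*√4162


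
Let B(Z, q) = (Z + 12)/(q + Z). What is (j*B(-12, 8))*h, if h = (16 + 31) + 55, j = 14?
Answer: 0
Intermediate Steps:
B(Z, q) = (12 + Z)/(Z + q)
h = 102 (h = 47 + 55 = 102)
(j*B(-12, 8))*h = (14*((12 - 12)/(-12 + 8)))*102 = (14*(0/(-4)))*102 = (14*(-1/4*0))*102 = (14*0)*102 = 0*102 = 0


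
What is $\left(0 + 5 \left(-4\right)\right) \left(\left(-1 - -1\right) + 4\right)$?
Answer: $-80$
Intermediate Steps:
$\left(0 + 5 \left(-4\right)\right) \left(\left(-1 - -1\right) + 4\right) = \left(0 - 20\right) \left(\left(-1 + 1\right) + 4\right) = - 20 \left(0 + 4\right) = \left(-20\right) 4 = -80$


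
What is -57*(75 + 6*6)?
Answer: -6327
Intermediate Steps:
-57*(75 + 6*6) = -57*(75 + 36) = -57*111 = -6327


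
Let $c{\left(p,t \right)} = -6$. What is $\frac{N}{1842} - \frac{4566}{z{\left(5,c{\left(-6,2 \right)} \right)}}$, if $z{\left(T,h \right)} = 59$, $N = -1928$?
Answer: $- \frac{4262162}{54339} \approx -78.437$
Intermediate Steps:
$\frac{N}{1842} - \frac{4566}{z{\left(5,c{\left(-6,2 \right)} \right)}} = - \frac{1928}{1842} - \frac{4566}{59} = \left(-1928\right) \frac{1}{1842} - \frac{4566}{59} = - \frac{964}{921} - \frac{4566}{59} = - \frac{4262162}{54339}$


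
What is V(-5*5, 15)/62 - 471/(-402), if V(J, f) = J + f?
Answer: 4197/4154 ≈ 1.0104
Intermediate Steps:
V(-5*5, 15)/62 - 471/(-402) = (-5*5 + 15)/62 - 471/(-402) = (-25 + 15)*(1/62) - 471*(-1/402) = -10*1/62 + 157/134 = -5/31 + 157/134 = 4197/4154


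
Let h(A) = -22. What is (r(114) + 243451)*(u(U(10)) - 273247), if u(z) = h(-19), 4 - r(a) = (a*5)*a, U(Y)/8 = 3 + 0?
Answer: -48771684775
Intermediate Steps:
U(Y) = 24 (U(Y) = 8*(3 + 0) = 8*3 = 24)
r(a) = 4 - 5*a² (r(a) = 4 - a*5*a = 4 - 5*a*a = 4 - 5*a²)
u(z) = -22
(r(114) + 243451)*(u(U(10)) - 273247) = ((4 - 5*114²) + 243451)*(-22 - 273247) = ((4 - 5*12996) + 243451)*(-273269) = ((4 - 64980) + 243451)*(-273269) = (-64976 + 243451)*(-273269) = 178475*(-273269) = -48771684775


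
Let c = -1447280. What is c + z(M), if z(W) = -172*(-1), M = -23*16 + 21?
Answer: -1447108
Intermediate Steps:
M = -347 (M = -368 + 21 = -347)
z(W) = 172
c + z(M) = -1447280 + 172 = -1447108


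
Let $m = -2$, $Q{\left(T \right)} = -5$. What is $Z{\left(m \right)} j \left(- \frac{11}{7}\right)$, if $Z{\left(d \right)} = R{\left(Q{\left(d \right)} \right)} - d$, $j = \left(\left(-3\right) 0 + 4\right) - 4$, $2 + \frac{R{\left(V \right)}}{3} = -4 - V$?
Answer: $0$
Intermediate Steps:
$R{\left(V \right)} = -18 - 3 V$ ($R{\left(V \right)} = -6 + 3 \left(-4 - V\right) = -6 - \left(12 + 3 V\right) = -18 - 3 V$)
$j = 0$ ($j = \left(0 + 4\right) - 4 = 4 - 4 = 0$)
$Z{\left(d \right)} = -3 - d$ ($Z{\left(d \right)} = \left(-18 - -15\right) - d = \left(-18 + 15\right) - d = -3 - d$)
$Z{\left(m \right)} j \left(- \frac{11}{7}\right) = \left(-3 - -2\right) 0 \left(- \frac{11}{7}\right) = \left(-3 + 2\right) 0 \left(\left(-11\right) \frac{1}{7}\right) = \left(-1\right) 0 \left(- \frac{11}{7}\right) = 0 \left(- \frac{11}{7}\right) = 0$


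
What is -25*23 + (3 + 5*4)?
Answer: -552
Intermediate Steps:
-25*23 + (3 + 5*4) = -575 + (3 + 20) = -575 + 23 = -552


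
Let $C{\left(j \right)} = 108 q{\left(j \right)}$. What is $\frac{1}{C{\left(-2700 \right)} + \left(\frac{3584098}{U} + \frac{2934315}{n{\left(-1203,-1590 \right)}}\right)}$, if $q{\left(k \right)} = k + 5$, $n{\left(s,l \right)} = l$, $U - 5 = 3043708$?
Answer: $- \frac{322633578}{94500763479065} \approx -3.4141 \cdot 10^{-6}$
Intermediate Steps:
$U = 3043713$ ($U = 5 + 3043708 = 3043713$)
$q{\left(k \right)} = 5 + k$
$C{\left(j \right)} = 540 + 108 j$ ($C{\left(j \right)} = 108 \left(5 + j\right) = 540 + 108 j$)
$\frac{1}{C{\left(-2700 \right)} + \left(\frac{3584098}{U} + \frac{2934315}{n{\left(-1203,-1590 \right)}}\right)} = \frac{1}{\left(540 + 108 \left(-2700\right)\right) + \left(\frac{3584098}{3043713} + \frac{2934315}{-1590}\right)} = \frac{1}{\left(540 - 291600\right) + \left(3584098 \cdot \frac{1}{3043713} + 2934315 \left(- \frac{1}{1590}\right)\right)} = \frac{1}{-291060 + \left(\frac{3584098}{3043713} - \frac{195621}{106}\right)} = \frac{1}{-291060 - \frac{595034266385}{322633578}} = \frac{1}{- \frac{94500763479065}{322633578}} = - \frac{322633578}{94500763479065}$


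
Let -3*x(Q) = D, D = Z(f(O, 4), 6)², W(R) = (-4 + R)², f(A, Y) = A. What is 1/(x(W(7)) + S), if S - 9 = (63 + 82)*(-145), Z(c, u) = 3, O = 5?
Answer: -1/21019 ≈ -4.7576e-5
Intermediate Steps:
D = 9 (D = 3² = 9)
x(Q) = -3 (x(Q) = -⅓*9 = -3)
S = -21016 (S = 9 + (63 + 82)*(-145) = 9 + 145*(-145) = 9 - 21025 = -21016)
1/(x(W(7)) + S) = 1/(-3 - 21016) = 1/(-21019) = -1/21019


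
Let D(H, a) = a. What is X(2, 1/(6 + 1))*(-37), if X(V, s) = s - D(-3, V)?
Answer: 481/7 ≈ 68.714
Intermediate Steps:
X(V, s) = s - V
X(2, 1/(6 + 1))*(-37) = (1/(6 + 1) - 1*2)*(-37) = (1/7 - 2)*(-37) = (⅐ - 2)*(-37) = -13/7*(-37) = 481/7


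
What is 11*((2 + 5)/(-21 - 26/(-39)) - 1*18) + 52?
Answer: -9137/61 ≈ -149.79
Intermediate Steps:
11*((2 + 5)/(-21 - 26/(-39)) - 1*18) + 52 = 11*(7/(-21 - 26*(-1/39)) - 18) + 52 = 11*(7/(-21 + 2/3) - 18) + 52 = 11*(7/(-61/3) - 18) + 52 = 11*(7*(-3/61) - 18) + 52 = 11*(-21/61 - 18) + 52 = 11*(-1119/61) + 52 = -12309/61 + 52 = -9137/61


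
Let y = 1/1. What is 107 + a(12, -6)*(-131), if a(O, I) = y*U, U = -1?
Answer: 238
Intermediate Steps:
y = 1 (y = 1*1 = 1)
a(O, I) = -1 (a(O, I) = 1*(-1) = -1)
107 + a(12, -6)*(-131) = 107 - 1*(-131) = 107 + 131 = 238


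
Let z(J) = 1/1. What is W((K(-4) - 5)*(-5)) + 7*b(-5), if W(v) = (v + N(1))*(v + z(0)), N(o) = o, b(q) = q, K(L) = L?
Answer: 2081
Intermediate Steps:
z(J) = 1 (z(J) = 1*1 = 1)
W(v) = (1 + v)² (W(v) = (v + 1)*(v + 1) = (1 + v)*(1 + v) = (1 + v)²)
W((K(-4) - 5)*(-5)) + 7*b(-5) = (1 + ((-4 - 5)*(-5))² + 2*((-4 - 5)*(-5))) + 7*(-5) = (1 + (-9*(-5))² + 2*(-9*(-5))) - 35 = (1 + 45² + 2*45) - 35 = (1 + 2025 + 90) - 35 = 2116 - 35 = 2081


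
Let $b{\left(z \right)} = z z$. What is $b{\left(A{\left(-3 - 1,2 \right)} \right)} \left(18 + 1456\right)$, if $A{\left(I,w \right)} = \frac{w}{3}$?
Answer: $\frac{5896}{9} \approx 655.11$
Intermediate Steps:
$A{\left(I,w \right)} = \frac{w}{3}$ ($A{\left(I,w \right)} = w \frac{1}{3} = \frac{w}{3}$)
$b{\left(z \right)} = z^{2}$
$b{\left(A{\left(-3 - 1,2 \right)} \right)} \left(18 + 1456\right) = \left(\frac{1}{3} \cdot 2\right)^{2} \left(18 + 1456\right) = \left(\frac{2}{3}\right)^{2} \cdot 1474 = \frac{4}{9} \cdot 1474 = \frac{5896}{9}$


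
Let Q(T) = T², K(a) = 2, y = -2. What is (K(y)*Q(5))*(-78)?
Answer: -3900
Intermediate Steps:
(K(y)*Q(5))*(-78) = (2*5²)*(-78) = (2*25)*(-78) = 50*(-78) = -3900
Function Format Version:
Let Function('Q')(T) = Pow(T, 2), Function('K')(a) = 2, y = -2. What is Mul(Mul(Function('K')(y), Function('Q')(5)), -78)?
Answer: -3900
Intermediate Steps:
Mul(Mul(Function('K')(y), Function('Q')(5)), -78) = Mul(Mul(2, Pow(5, 2)), -78) = Mul(Mul(2, 25), -78) = Mul(50, -78) = -3900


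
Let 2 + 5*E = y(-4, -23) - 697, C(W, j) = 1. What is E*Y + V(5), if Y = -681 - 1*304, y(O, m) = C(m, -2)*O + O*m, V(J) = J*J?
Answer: 120392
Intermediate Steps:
V(J) = J**2
y(O, m) = O + O*m (y(O, m) = 1*O + O*m = O + O*m)
Y = -985 (Y = -681 - 304 = -985)
E = -611/5 (E = -2/5 + (-4*(1 - 23) - 697)/5 = -2/5 + (-4*(-22) - 697)/5 = -2/5 + (88 - 697)/5 = -2/5 + (1/5)*(-609) = -2/5 - 609/5 = -611/5 ≈ -122.20)
E*Y + V(5) = -611/5*(-985) + 5**2 = 120367 + 25 = 120392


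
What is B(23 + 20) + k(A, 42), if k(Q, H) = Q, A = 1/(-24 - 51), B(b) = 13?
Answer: 974/75 ≈ 12.987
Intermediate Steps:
A = -1/75 (A = 1/(-75) = -1/75 ≈ -0.013333)
B(23 + 20) + k(A, 42) = 13 - 1/75 = 974/75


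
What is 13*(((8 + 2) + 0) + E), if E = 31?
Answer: 533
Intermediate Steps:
13*(((8 + 2) + 0) + E) = 13*(((8 + 2) + 0) + 31) = 13*((10 + 0) + 31) = 13*(10 + 31) = 13*41 = 533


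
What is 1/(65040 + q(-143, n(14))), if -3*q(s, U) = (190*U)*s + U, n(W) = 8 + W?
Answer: 3/792838 ≈ 3.7839e-6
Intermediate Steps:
q(s, U) = -U/3 - 190*U*s/3 (q(s, U) = -((190*U)*s + U)/3 = -(190*U*s + U)/3 = -(U + 190*U*s)/3 = -U/3 - 190*U*s/3)
1/(65040 + q(-143, n(14))) = 1/(65040 - (8 + 14)*(1 + 190*(-143))/3) = 1/(65040 - ⅓*22*(1 - 27170)) = 1/(65040 - ⅓*22*(-27169)) = 1/(65040 + 597718/3) = 1/(792838/3) = 3/792838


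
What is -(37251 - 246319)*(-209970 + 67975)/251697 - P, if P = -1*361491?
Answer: 61299589567/251697 ≈ 2.4355e+5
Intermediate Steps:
P = -361491
-(37251 - 246319)*(-209970 + 67975)/251697 - P = -(37251 - 246319)*(-209970 + 67975)/251697 - 1*(-361491) = -(-209068*(-141995))/251697 + 361491 = -29686610660/251697 + 361491 = 61299589567/251697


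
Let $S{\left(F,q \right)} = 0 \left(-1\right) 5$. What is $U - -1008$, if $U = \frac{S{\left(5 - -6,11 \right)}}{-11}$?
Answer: $1008$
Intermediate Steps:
$S{\left(F,q \right)} = 0$ ($S{\left(F,q \right)} = 0 \cdot 5 = 0$)
$U = 0$ ($U = \frac{0}{-11} = 0 \left(- \frac{1}{11}\right) = 0$)
$U - -1008 = 0 - -1008 = 0 + 1008 = 1008$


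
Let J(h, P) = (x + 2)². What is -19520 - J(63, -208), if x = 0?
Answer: -19524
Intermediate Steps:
J(h, P) = 4 (J(h, P) = (0 + 2)² = 2² = 4)
-19520 - J(63, -208) = -19520 - 1*4 = -19520 - 4 = -19524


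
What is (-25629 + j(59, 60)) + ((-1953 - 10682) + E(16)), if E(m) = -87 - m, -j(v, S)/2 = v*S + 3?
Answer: -45453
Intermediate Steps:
j(v, S) = -6 - 2*S*v (j(v, S) = -2*(v*S + 3) = -2*(S*v + 3) = -2*(3 + S*v) = -6 - 2*S*v)
(-25629 + j(59, 60)) + ((-1953 - 10682) + E(16)) = (-25629 + (-6 - 2*60*59)) + ((-1953 - 10682) + (-87 - 1*16)) = (-25629 + (-6 - 7080)) + (-12635 + (-87 - 16)) = (-25629 - 7086) + (-12635 - 103) = -32715 - 12738 = -45453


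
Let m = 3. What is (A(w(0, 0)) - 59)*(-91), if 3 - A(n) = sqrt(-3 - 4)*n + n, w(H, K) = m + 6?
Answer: 5915 + 819*I*sqrt(7) ≈ 5915.0 + 2166.9*I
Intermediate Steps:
w(H, K) = 9 (w(H, K) = 3 + 6 = 9)
A(n) = 3 - n - I*n*sqrt(7) (A(n) = 3 - (sqrt(-3 - 4)*n + n) = 3 - (sqrt(-7)*n + n) = 3 - ((I*sqrt(7))*n + n) = 3 - (I*n*sqrt(7) + n) = 3 - (n + I*n*sqrt(7)) = 3 + (-n - I*n*sqrt(7)) = 3 - n - I*n*sqrt(7))
(A(w(0, 0)) - 59)*(-91) = ((3 - 1*9 - 1*I*9*sqrt(7)) - 59)*(-91) = ((3 - 9 - 9*I*sqrt(7)) - 59)*(-91) = ((-6 - 9*I*sqrt(7)) - 59)*(-91) = (-65 - 9*I*sqrt(7))*(-91) = 5915 + 819*I*sqrt(7)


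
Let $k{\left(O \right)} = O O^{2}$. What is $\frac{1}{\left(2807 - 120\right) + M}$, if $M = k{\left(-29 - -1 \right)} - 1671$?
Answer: $- \frac{1}{20936} \approx -4.7765 \cdot 10^{-5}$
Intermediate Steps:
$k{\left(O \right)} = O^{3}$
$M = -23623$ ($M = \left(-29 - -1\right)^{3} - 1671 = \left(-29 + 1\right)^{3} - 1671 = \left(-28\right)^{3} - 1671 = -21952 - 1671 = -23623$)
$\frac{1}{\left(2807 - 120\right) + M} = \frac{1}{\left(2807 - 120\right) - 23623} = \frac{1}{2687 - 23623} = \frac{1}{-20936} = - \frac{1}{20936}$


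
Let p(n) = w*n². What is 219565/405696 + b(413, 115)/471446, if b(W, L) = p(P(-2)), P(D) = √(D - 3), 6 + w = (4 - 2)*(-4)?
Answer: 51770719855/95631878208 ≈ 0.54135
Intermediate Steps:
w = -14 (w = -6 + (4 - 2)*(-4) = -6 + 2*(-4) = -6 - 8 = -14)
P(D) = √(-3 + D)
p(n) = -14*n²
b(W, L) = 70 (b(W, L) = -14*(√(-3 - 2))² = -14*(√(-5))² = -14*(I*√5)² = -14*(-5) = 70)
219565/405696 + b(413, 115)/471446 = 219565/405696 + 70/471446 = 219565*(1/405696) + 70*(1/471446) = 219565/405696 + 35/235723 = 51770719855/95631878208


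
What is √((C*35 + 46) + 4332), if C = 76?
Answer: 3*√782 ≈ 83.893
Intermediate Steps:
√((C*35 + 46) + 4332) = √((76*35 + 46) + 4332) = √((2660 + 46) + 4332) = √(2706 + 4332) = √7038 = 3*√782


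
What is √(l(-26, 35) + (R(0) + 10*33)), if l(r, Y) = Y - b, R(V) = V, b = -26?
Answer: √391 ≈ 19.774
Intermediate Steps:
l(r, Y) = 26 + Y (l(r, Y) = Y - 1*(-26) = Y + 26 = 26 + Y)
√(l(-26, 35) + (R(0) + 10*33)) = √((26 + 35) + (0 + 10*33)) = √(61 + (0 + 330)) = √(61 + 330) = √391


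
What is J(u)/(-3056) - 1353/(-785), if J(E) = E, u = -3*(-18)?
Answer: 2046189/1199480 ≈ 1.7059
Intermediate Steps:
u = 54
J(u)/(-3056) - 1353/(-785) = 54/(-3056) - 1353/(-785) = 54*(-1/3056) - 1353*(-1/785) = -27/1528 + 1353/785 = 2046189/1199480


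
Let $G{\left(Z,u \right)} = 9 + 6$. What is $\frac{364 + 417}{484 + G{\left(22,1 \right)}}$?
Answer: $\frac{781}{499} \approx 1.5651$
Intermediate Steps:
$G{\left(Z,u \right)} = 15$
$\frac{364 + 417}{484 + G{\left(22,1 \right)}} = \frac{364 + 417}{484 + 15} = \frac{781}{499}$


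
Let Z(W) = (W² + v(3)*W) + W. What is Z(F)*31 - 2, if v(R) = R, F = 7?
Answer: 2385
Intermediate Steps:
Z(W) = W² + 4*W (Z(W) = (W² + 3*W) + W = W² + 4*W)
Z(F)*31 - 2 = (7*(4 + 7))*31 - 2 = (7*11)*31 - 2 = 77*31 - 2 = 2387 - 2 = 2385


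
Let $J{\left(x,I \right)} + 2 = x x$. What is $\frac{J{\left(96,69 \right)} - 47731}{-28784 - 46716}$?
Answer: $\frac{38517}{75500} \approx 0.51016$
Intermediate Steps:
$J{\left(x,I \right)} = -2 + x^{2}$ ($J{\left(x,I \right)} = -2 + x x = -2 + x^{2}$)
$\frac{J{\left(96,69 \right)} - 47731}{-28784 - 46716} = \frac{\left(-2 + 96^{2}\right) - 47731}{-28784 - 46716} = \frac{\left(-2 + 9216\right) - 47731}{-75500} = \left(9214 - 47731\right) \left(- \frac{1}{75500}\right) = \left(-38517\right) \left(- \frac{1}{75500}\right) = \frac{38517}{75500}$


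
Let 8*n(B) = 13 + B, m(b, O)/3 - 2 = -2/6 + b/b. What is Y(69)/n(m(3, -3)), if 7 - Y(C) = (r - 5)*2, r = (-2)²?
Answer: 24/7 ≈ 3.4286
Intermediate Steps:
r = 4
m(b, O) = 8 (m(b, O) = 6 + 3*(-2/6 + b/b) = 6 + 3*(-2*⅙ + 1) = 6 + 3*(-⅓ + 1) = 6 + 3*(⅔) = 6 + 2 = 8)
Y(C) = 9 (Y(C) = 7 - (4 - 5)*2 = 7 - (-1)*2 = 7 - 1*(-2) = 7 + 2 = 9)
n(B) = 13/8 + B/8 (n(B) = (13 + B)/8 = 13/8 + B/8)
Y(69)/n(m(3, -3)) = 9/(13/8 + (⅛)*8) = 9/(13/8 + 1) = 9/(21/8) = 9*(8/21) = 24/7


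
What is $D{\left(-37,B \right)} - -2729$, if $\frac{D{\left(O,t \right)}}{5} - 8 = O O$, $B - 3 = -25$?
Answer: $9614$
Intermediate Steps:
$B = -22$ ($B = 3 - 25 = -22$)
$D{\left(O,t \right)} = 40 + 5 O^{2}$ ($D{\left(O,t \right)} = 40 + 5 O O = 40 + 5 O^{2}$)
$D{\left(-37,B \right)} - -2729 = \left(40 + 5 \left(-37\right)^{2}\right) - -2729 = \left(40 + 5 \cdot 1369\right) + 2729 = \left(40 + 6845\right) + 2729 = 6885 + 2729 = 9614$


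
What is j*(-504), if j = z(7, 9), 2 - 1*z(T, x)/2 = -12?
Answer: -14112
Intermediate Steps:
z(T, x) = 28 (z(T, x) = 4 - 2*(-12) = 4 + 24 = 28)
j = 28
j*(-504) = 28*(-504) = -14112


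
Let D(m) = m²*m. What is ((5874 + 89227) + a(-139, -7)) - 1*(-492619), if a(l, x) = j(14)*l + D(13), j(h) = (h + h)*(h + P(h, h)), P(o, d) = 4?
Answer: 519861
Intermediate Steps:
j(h) = 2*h*(4 + h) (j(h) = (h + h)*(h + 4) = (2*h)*(4 + h) = 2*h*(4 + h))
D(m) = m³
a(l, x) = 2197 + 504*l (a(l, x) = (2*14*(4 + 14))*l + 13³ = (2*14*18)*l + 2197 = 504*l + 2197 = 2197 + 504*l)
((5874 + 89227) + a(-139, -7)) - 1*(-492619) = ((5874 + 89227) + (2197 + 504*(-139))) - 1*(-492619) = (95101 + (2197 - 70056)) + 492619 = (95101 - 67859) + 492619 = 27242 + 492619 = 519861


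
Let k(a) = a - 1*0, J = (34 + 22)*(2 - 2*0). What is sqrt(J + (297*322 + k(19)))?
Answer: sqrt(95765) ≈ 309.46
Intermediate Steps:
J = 112 (J = 56*(2 + 0) = 56*2 = 112)
k(a) = a (k(a) = a + 0 = a)
sqrt(J + (297*322 + k(19))) = sqrt(112 + (297*322 + 19)) = sqrt(112 + (95634 + 19)) = sqrt(112 + 95653) = sqrt(95765)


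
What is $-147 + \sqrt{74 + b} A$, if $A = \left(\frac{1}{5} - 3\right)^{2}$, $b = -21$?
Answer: $-147 + \frac{196 \sqrt{53}}{25} \approx -89.924$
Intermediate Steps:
$A = \frac{196}{25}$ ($A = \left(\frac{1}{5} - 3\right)^{2} = \left(- \frac{14}{5}\right)^{2} = \frac{196}{25} \approx 7.84$)
$-147 + \sqrt{74 + b} A = -147 + \sqrt{74 - 21} \cdot \frac{196}{25} = -147 + \sqrt{53} \cdot \frac{196}{25} = -147 + \frac{196 \sqrt{53}}{25}$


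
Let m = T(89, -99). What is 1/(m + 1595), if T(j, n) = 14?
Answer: 1/1609 ≈ 0.00062150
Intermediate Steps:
m = 14
1/(m + 1595) = 1/(14 + 1595) = 1/1609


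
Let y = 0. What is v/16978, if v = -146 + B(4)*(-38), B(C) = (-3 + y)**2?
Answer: -244/8489 ≈ -0.028743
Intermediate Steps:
B(C) = 9 (B(C) = (-3 + 0)**2 = (-3)**2 = 9)
v = -488 (v = -146 + 9*(-38) = -146 - 342 = -488)
v/16978 = -488/16978 = -488*1/16978 = -244/8489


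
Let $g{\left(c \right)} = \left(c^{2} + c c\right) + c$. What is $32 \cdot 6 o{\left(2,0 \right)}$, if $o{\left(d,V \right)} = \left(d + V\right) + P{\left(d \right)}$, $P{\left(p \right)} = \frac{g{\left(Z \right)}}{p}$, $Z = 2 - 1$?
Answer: $672$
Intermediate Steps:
$Z = 1$ ($Z = 2 - 1 = 1$)
$g{\left(c \right)} = c + 2 c^{2}$ ($g{\left(c \right)} = \left(c^{2} + c^{2}\right) + c = 2 c^{2} + c = c + 2 c^{2}$)
$P{\left(p \right)} = \frac{3}{p}$ ($P{\left(p \right)} = \frac{1 \left(1 + 2 \cdot 1\right)}{p} = \frac{1 \left(1 + 2\right)}{p} = \frac{1 \cdot 3}{p} = \frac{3}{p}$)
$o{\left(d,V \right)} = V + d + \frac{3}{d}$ ($o{\left(d,V \right)} = \left(d + V\right) + \frac{3}{d} = \left(V + d\right) + \frac{3}{d} = V + d + \frac{3}{d}$)
$32 \cdot 6 o{\left(2,0 \right)} = 32 \cdot 6 \left(0 + 2 + \frac{3}{2}\right) = 192 \left(0 + 2 + 3 \cdot \frac{1}{2}\right) = 192 \left(0 + 2 + \frac{3}{2}\right) = 192 \cdot \frac{7}{2} = 672$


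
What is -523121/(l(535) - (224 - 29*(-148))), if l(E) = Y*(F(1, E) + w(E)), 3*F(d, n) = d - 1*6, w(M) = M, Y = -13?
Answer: 1569363/34348 ≈ 45.690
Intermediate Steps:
F(d, n) = -2 + d/3 (F(d, n) = (d - 1*6)/3 = (d - 6)/3 = (-6 + d)/3 = -2 + d/3)
l(E) = 65/3 - 13*E (l(E) = -13*((-2 + (⅓)*1) + E) = -13*((-2 + ⅓) + E) = -13*(-5/3 + E) = 65/3 - 13*E)
-523121/(l(535) - (224 - 29*(-148))) = -523121/((65/3 - 13*535) - (224 - 29*(-148))) = -523121/((65/3 - 6955) - (224 + 4292)) = -523121/(-20800/3 - 1*4516) = -523121/(-20800/3 - 4516) = -523121/(-34348/3) = -523121*(-3/34348) = 1569363/34348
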